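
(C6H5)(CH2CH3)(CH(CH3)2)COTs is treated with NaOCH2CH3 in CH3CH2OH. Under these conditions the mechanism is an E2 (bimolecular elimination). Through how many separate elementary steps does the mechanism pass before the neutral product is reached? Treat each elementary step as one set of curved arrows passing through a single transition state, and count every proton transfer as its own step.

1

Step 1: The strong base CH3CH2O⁻ removes a β-hydrogen; in the same concerted event the electrons of the breaking C–H bond form the new π(C=C) bond and the C–O σ-bond breaks, expelling TsO⁻. Anti-periplanar geometry; one transition state.
Total: 1 elementary step.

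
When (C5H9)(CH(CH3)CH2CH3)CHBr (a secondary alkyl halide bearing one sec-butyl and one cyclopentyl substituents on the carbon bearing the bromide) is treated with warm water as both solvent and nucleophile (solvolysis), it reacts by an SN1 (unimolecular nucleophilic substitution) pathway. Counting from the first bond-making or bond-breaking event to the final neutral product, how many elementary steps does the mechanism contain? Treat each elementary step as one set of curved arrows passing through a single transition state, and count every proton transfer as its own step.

Step 1: Unassisted departure of Br⁻ (taking the C–Br bonding pair) generates a secondary carbocation.
Step 2: A hydride (H with its bonding pair) migrates from the adjacent sec-butyl carbon to the cationic centre — a 1,2-hydride shift — upgrading the secondary cation to a tertiary one.
Step 3: A lone pair on the oxygen of H2O attacks the carbocation, forming a new C–O σ-bond and an oxonium ion.
Step 4: A second solvent molecule removes the proton on oxygen, giving the neutral alcohol product.
Total: 4 elementary steps.

4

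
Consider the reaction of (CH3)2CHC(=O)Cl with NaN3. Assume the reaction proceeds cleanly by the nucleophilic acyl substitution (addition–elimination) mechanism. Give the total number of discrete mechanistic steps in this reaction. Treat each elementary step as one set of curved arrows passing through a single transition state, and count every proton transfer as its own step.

Step 1: Nucleophilic addition of N3⁻ to the acyl carbon breaks the π(C=O) bond and yields a tetrahedral, anionic intermediate.
Step 2: Collapse of the tetrahedral intermediate: the alkoxide oxygen pushes its lone pair back to re-form C=O while Cl⁻ leaves.
Total: 2 elementary steps.

2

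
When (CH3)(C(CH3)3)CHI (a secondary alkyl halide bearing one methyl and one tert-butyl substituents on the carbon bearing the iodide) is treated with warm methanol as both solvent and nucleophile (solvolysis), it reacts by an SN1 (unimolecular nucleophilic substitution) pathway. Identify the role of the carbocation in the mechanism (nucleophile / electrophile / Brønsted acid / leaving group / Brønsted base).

Step 3: A lone pair on the oxygen of CH3OH attacks the carbocation, forming a new C–O σ-bond and an oxonium ion.
The carbocation accepts an electron pair into an empty or π* orbital — it is the electrophile.

electrophile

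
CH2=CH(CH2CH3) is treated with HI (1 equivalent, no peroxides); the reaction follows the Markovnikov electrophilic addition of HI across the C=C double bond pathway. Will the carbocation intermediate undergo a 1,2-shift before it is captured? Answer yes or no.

The first-formed carbocation is secondary.
No single 1,2-shift to an adjacent carbon would produce a more-substituted cation than the one already present, so no rearrangement occurs.

no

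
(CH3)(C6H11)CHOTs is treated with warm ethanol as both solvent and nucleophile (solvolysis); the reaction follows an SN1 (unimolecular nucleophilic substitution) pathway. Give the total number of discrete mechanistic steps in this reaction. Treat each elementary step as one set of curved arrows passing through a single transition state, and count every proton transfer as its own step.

Step 1: Ionisation: the C–O σ-bond cleaves heterolytically; both bonding electrons depart with TsO⁻, leaving a secondary carbocation at the α-carbon.
Step 2: A 1,2-hydride shift from the adjacent cyclohexyl carbon moves the positive charge from the secondary centre to an adjacent carbon, generating a more stable tertiary carbocation.
Step 3: A lone pair on the oxygen of CH3CH2OH attacks the carbocation, forming a new C–O σ-bond and an oxonium ion.
Step 4: A second solvent molecule removes the proton on oxygen, giving the neutral ether product.
Total: 4 elementary steps.

4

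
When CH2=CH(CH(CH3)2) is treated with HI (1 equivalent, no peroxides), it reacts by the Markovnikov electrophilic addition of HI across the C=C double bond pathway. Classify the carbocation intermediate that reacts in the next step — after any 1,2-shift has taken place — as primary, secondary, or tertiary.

tertiary

Step 1: The π electrons of the C=C bond attack a proton of HI; Markovnikov addition places the new C–H on the less-substituted alkene carbon, so the positive charge ends up on the more-substituted carbon — a secondary carbocation. The H–I bond breaks heterolytically, releasing I⁻.
Step 2: A hydride (H with its bonding pair) migrates from the adjacent isopropyl carbon to the cationic centre — a 1,2-hydride shift — upgrading the secondary cation to a tertiary one.
The cation rearranges from secondary to tertiary via a 1,2-hydride shift from the adjacent isopropyl carbon; the tertiary cation is what reacts next.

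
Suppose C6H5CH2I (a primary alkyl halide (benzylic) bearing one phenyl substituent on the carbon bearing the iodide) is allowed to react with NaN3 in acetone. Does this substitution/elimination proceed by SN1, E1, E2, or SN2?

Conditions: a primary substrate with a strong nucleophile in the polar aprotic solvent acetone.
These conditions are the textbook signature of the SN2 pathway.
An unhindered substrate with a strong nucleophile in a polar aprotic solvent favours one-step backside displacement.

SN2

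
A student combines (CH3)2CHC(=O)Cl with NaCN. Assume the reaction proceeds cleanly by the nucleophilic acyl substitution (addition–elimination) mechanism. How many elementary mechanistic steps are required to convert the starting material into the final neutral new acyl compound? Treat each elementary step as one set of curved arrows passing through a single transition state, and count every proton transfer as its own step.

2

Step 1: A lone pair on the C of CN⁻ attacks the electrophilic acyl carbon; the π(C=O) electrons move onto oxygen, giving a tetrahedral intermediate.
Step 2: Collapse of the tetrahedral intermediate: the alkoxide oxygen pushes its lone pair back to re-form C=O while Cl⁻ leaves.
Total: 2 elementary steps.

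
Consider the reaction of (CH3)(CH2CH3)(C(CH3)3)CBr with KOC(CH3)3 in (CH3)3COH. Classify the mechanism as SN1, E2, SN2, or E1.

E2

Conditions: a strong/bulky base with a tertiary substrate bearing a β-hydrogen.
These conditions are the textbook signature of the E2 pathway.
A strong (often hindered) base removes a β-H in concert with loss of the leaving group — bimolecular elimination.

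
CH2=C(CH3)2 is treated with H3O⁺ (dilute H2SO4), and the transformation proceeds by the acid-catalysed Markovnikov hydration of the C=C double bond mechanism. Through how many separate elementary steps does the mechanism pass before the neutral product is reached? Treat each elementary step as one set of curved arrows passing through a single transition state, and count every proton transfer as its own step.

Step 1: Protonation of the alkene by H3O⁺: the π bond acts as the nucleophile and picks up H⁺, giving the more stable (Markovnikov) tertiary carbocation. H2O is released.
(No 1,2-shift: no single shift to an adjacent carbon would give a more stable cation.)
Step 2: A lone pair on the oxygen of H2O attacks the carbocation, forming a C–O bond and an oxonium ion (a protonated alcohol).
Step 3: Deprotonation of the oxonium ion by a water molecule delivers the neutral alcohol and regenerates the acid catalyst.
Total: 3 elementary steps.

3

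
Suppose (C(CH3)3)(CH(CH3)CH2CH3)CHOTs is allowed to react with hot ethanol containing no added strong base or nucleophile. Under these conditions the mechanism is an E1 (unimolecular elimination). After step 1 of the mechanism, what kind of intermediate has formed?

secondary carbocation

Step 1: Rate-determining heterolysis of the C–O bond gives TsO⁻ and a secondary carbocation.
After step 1 the species present is a secondary carbocation.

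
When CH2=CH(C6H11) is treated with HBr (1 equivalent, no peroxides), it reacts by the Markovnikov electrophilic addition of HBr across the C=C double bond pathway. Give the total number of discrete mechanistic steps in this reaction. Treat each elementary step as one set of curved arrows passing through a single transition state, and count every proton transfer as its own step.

Step 1: Protonation of the alkene by HBr: the π bond acts as the nucleophile and picks up H⁺, giving the more stable (Markovnikov) secondary carbocation. The H–Br bond breaks heterolytically, releasing Br⁻.
Step 2: A 1,2-hydride shift from the adjacent cyclohexyl carbon moves the positive charge from the secondary centre to an adjacent carbon, generating a more stable tertiary carbocation.
Step 3: The Br⁻ anion donates a lone pair to the carbocation, forming the new C–Br σ-bond and giving the neutral alkyl halide.
Total: 3 elementary steps.

3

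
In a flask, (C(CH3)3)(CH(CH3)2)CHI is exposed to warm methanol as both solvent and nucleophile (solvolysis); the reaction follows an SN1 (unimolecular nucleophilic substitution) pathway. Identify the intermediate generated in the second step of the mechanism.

tertiary carbocation

Step 1: Rate-determining heterolysis of the C–I bond gives I⁻ and a secondary carbocation.
Step 2: Carbocation rearrangement: a 1,2-hydride shift from the adjacent isopropyl carbon converts the initially-formed secondary cation into the more stable tertiary cation.
After step 2 the species present is a tertiary carbocation.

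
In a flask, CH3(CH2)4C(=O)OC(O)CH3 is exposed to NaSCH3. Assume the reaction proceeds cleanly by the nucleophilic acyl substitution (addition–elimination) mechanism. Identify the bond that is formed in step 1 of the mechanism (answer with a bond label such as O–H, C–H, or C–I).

C–S

Step 1: CH3S⁻ adds to the carbonyl carbon; the C=O π electrons shift onto oxygen and a tetrahedral alkoxide intermediate forms.
The bond formed in this step is the C–S bond.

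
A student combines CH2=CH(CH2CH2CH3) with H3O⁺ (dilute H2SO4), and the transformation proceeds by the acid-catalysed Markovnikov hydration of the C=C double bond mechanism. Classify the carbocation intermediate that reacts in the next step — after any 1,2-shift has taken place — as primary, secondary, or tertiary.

Step 1: The π electrons of the C=C bond attack a proton of H3O⁺; Markovnikov addition places the new C–H on the less-substituted alkene carbon, so the positive charge ends up on the more-substituted carbon — a secondary carbocation. H2O is released.
No single 1,2-shift to an adjacent carbon would give a more-substituted cation, so no rearrangement occurs.

secondary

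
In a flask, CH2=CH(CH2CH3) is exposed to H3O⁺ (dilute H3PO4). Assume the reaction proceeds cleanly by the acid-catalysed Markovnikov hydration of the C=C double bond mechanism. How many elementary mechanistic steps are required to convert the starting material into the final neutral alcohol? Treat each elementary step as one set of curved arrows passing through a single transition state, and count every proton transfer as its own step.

Step 1: Electrophilic addition begins with the π(C=C) electrons forming a bond to the proton of H3O⁺. Following Markovnikov's rule, the resulting cation is secondary. H2O is released.
(No 1,2-shift: no single shift to an adjacent carbon would give a more stable cation.)
Step 2: A lone pair on the oxygen of H2O attacks the carbocation, forming a C–O bond and an oxonium ion (a protonated alcohol).
Step 3: Deprotonation of the oxonium ion by a water molecule delivers the neutral alcohol and regenerates the acid catalyst.
Total: 3 elementary steps.

3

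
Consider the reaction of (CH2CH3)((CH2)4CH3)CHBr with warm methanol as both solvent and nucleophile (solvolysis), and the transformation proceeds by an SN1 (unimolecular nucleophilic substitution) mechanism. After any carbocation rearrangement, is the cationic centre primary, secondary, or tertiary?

Step 1: The C–Br bond breaks with both electrons going to the bromide; Br⁻ leaves and a secondary carbocation remains.
No single 1,2-shift to an adjacent carbon would give a more-substituted cation, so no rearrangement occurs.

secondary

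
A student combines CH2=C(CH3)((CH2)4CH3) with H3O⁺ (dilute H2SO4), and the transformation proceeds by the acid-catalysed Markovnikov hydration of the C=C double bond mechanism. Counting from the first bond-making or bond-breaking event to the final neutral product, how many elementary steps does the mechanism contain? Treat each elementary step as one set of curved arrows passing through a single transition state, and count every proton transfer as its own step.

3

Step 1: The π electrons of the C=C bond attack a proton of H3O⁺; Markovnikov addition places the new C–H on the less-substituted alkene carbon, so the positive charge ends up on the more-substituted carbon — a tertiary carbocation. H2O is released.
(No 1,2-shift: no single shift to an adjacent carbon would give a more stable cation.)
Step 2: A lone pair on the oxygen of H2O attacks the carbocation, forming a C–O bond and an oxonium ion (a protonated alcohol).
Step 3: Deprotonation of the oxonium ion by a water molecule delivers the neutral alcohol and regenerates the acid catalyst.
Total: 3 elementary steps.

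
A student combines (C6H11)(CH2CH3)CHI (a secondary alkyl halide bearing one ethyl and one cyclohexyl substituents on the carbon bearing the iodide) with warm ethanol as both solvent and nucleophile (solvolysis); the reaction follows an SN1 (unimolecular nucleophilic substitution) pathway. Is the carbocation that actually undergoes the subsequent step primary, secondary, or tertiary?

tertiary

Step 1: Rate-determining heterolysis of the C–I bond gives I⁻ and a secondary carbocation.
Step 2: A hydride (H with its bonding pair) migrates from the adjacent cyclohexyl carbon to the cationic centre — a 1,2-hydride shift — upgrading the secondary cation to a tertiary one.
The cation rearranges from secondary to tertiary via a 1,2-hydride shift from the adjacent cyclohexyl carbon; the tertiary cation is what reacts next.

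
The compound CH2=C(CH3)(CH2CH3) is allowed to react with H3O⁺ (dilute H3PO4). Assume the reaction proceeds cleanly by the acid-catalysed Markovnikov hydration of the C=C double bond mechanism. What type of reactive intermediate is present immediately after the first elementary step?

tertiary carbocation

Step 1: The π electrons of the C=C bond attack a proton of H3O⁺; Markovnikov addition places the new C–H on the less-substituted alkene carbon, so the positive charge ends up on the more-substituted carbon — a tertiary carbocation. H2O is released.
After step 1 the species present is a tertiary carbocation.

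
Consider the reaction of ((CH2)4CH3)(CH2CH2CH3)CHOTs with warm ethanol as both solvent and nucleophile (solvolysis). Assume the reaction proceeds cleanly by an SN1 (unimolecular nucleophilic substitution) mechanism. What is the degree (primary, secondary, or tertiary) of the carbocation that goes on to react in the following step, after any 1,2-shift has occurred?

secondary

Step 1: Ionisation: the C–O σ-bond cleaves heterolytically; both bonding electrons depart with TsO⁻, leaving a secondary carbocation at the α-carbon.
No single 1,2-shift to an adjacent carbon would give a more-substituted cation, so no rearrangement occurs.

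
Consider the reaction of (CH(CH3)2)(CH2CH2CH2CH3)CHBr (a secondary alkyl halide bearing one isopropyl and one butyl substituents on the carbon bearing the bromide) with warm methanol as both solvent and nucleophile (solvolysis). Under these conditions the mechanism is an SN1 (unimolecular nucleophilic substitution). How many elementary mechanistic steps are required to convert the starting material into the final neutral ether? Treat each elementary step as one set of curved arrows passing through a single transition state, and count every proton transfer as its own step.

Step 1: Rate-determining heterolysis of the C–Br bond gives Br⁻ and a secondary carbocation.
Step 2: A 1,2-hydride shift from the adjacent isopropyl carbon moves the positive charge from the secondary centre to an adjacent carbon, generating a more stable tertiary carbocation.
Step 3: A lone pair on the oxygen of CH3OH attacks the carbocation, forming a new C–O σ-bond and an oxonium ion.
Step 4: Deprotonation of the oxonium oxygen by solvent methanol yields the neutral ether.
Total: 4 elementary steps.

4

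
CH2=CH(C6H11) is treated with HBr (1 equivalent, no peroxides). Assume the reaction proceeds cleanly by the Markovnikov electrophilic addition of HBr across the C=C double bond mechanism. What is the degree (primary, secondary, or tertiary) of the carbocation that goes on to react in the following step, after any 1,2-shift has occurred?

Step 1: The π electrons of the C=C bond attack a proton of HBr; Markovnikov addition places the new C–H on the less-substituted alkene carbon, so the positive charge ends up on the more-substituted carbon — a secondary carbocation. The H–Br bond breaks heterolytically, releasing Br⁻.
Step 2: A 1,2-hydride shift from the adjacent cyclohexyl carbon moves the positive charge from the secondary centre to an adjacent carbon, generating a more stable tertiary carbocation.
The cation rearranges from secondary to tertiary via a 1,2-hydride shift from the adjacent cyclohexyl carbon; the tertiary cation is what reacts next.

tertiary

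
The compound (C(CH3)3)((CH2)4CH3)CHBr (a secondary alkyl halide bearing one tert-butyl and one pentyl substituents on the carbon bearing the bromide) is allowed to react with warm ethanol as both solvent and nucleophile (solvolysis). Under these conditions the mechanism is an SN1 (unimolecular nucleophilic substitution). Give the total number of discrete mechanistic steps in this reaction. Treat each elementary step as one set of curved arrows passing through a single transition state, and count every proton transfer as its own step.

4

Step 1: The C–Br bond breaks with both electrons going to the bromide; Br⁻ leaves and a secondary carbocation remains.
Step 2: Carbocation rearrangement: a 1,2-methyl shift from the adjacent tert-butyl carbon converts the initially-formed secondary cation into the more stable tertiary cation.
Step 3: A lone pair on the oxygen of CH3CH2OH attacks the carbocation, forming a new C–O σ-bond and an oxonium ion.
Step 4: A second solvent molecule removes the proton on oxygen, giving the neutral ether product.
Total: 4 elementary steps.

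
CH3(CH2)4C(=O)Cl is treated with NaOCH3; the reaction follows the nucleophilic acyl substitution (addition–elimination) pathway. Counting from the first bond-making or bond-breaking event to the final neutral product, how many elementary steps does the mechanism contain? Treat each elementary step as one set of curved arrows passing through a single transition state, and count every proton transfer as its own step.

2

Step 1: CH3O⁻ adds to the carbonyl carbon; the C=O π electrons shift onto oxygen and a tetrahedral alkoxide intermediate forms.
Step 2: Elimination step: re-formation of the carbonyl π bond drives out Cl⁻, giving the new acyl compound.
Total: 2 elementary steps.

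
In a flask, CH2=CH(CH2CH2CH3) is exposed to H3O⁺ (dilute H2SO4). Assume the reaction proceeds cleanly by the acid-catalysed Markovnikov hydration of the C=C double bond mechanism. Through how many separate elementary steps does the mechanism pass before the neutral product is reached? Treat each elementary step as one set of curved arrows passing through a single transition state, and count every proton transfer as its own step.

3

Step 1: Protonation of the alkene by H3O⁺: the π bond acts as the nucleophile and picks up H⁺, giving the more stable (Markovnikov) secondary carbocation. H2O is released.
(No 1,2-shift: no single shift to an adjacent carbon would give a more stable cation.)
Step 2: Water acts as the nucleophile: an oxygen lone pair bonds to the cationic carbon, giving an oxonium-ion intermediate.
Step 3: Deprotonation of the oxonium ion by a water molecule delivers the neutral alcohol and regenerates the acid catalyst.
Total: 3 elementary steps.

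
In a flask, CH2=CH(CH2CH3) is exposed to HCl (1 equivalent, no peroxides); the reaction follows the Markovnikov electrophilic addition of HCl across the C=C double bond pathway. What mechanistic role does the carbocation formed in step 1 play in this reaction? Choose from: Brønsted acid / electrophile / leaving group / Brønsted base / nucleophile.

electrophile

Step 2: Nucleophilic attack by Cl⁻ on the carbocation completes the addition, giving R–Cl.
The carbocation formed in step 1 accepts an electron pair into an empty or π* orbital — it is the electrophile.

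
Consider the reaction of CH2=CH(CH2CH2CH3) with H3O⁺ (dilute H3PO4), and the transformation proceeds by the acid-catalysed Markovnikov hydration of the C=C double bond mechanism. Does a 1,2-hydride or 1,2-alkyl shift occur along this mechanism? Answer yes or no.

no

The first-formed carbocation is secondary.
No single 1,2-shift to an adjacent carbon would produce a more-substituted cation than the one already present, so no rearrangement occurs.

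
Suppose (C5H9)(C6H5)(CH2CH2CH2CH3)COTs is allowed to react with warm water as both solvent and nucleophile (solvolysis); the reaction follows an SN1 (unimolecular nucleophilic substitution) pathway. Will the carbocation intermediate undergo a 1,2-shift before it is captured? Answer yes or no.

no

The first-formed carbocation is tertiary.
No single 1,2-shift to an adjacent carbon would produce a more-substituted cation than the one already present, so no rearrangement occurs.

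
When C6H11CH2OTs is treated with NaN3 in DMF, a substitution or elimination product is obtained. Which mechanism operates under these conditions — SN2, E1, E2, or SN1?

Conditions: a primary substrate with a strong nucleophile in the polar aprotic solvent DMF.
These conditions are the textbook signature of the SN2 pathway.
An unhindered substrate with a strong nucleophile in a polar aprotic solvent favours one-step backside displacement.

SN2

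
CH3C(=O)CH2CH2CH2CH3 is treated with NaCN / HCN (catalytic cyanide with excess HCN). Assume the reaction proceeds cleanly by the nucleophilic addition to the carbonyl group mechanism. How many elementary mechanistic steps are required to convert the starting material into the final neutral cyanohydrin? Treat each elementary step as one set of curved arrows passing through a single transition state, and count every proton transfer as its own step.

Step 1: Nucleophilic addition: CN⁻ adds to the carbonyl carbon, pushing the π(C=O) electron pair onto oxygen and giving a tetrahedral alkoxide.
Step 2: The alkoxide is protonated in situ by undissociated HCN, yielding a cyanohydrin; the CN⁻ so formed carries on the cycle.
Total: 2 elementary steps.

2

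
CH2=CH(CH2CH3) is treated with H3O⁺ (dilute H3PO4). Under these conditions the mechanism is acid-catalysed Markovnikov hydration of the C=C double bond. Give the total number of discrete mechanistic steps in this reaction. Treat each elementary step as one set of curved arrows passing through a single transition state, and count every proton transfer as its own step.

3

Step 1: Protonation of the alkene by H3O⁺: the π bond acts as the nucleophile and picks up H⁺, giving the more stable (Markovnikov) secondary carbocation. H2O is released.
(No 1,2-shift: no single shift to an adjacent carbon would give a more stable cation.)
Step 2: A lone pair on the oxygen of H2O attacks the carbocation, forming a C–O bond and an oxonium ion (a protonated alcohol).
Step 3: Deprotonation of the oxonium ion by a water molecule delivers the neutral alcohol and regenerates the acid catalyst.
Total: 3 elementary steps.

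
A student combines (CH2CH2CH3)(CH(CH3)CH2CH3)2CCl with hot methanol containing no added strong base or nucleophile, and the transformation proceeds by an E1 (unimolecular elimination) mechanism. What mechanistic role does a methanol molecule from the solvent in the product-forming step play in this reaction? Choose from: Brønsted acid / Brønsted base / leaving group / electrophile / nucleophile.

Step 2: A weak base (a methanol molecule from the solvent) removes a proton from a carbon adjacent to the cationic centre; the electrons of that C–H bond become the new π(C=C) bond, giving the alkene.
A methanol molecule from the solvent in the product-forming step accepts a proton in a proton-transfer step — a Brønsted base.

Brønsted base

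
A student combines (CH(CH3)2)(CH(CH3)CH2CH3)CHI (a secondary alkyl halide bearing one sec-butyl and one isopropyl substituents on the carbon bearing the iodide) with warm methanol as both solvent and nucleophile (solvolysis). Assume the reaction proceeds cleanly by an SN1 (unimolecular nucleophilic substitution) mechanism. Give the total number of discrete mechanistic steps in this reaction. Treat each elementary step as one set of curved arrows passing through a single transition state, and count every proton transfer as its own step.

Step 1: Unassisted departure of I⁻ (taking the C–I bonding pair) generates a secondary carbocation.
Step 2: Carbocation rearrangement: a 1,2-hydride shift from the adjacent sec-butyl carbon converts the initially-formed secondary cation into the more stable tertiary cation.
Step 3: Nucleophilic capture: the oxygen of CH3OH bonds to the cationic carbon, producing an oxonium-ion intermediate.
Step 4: A second solvent molecule removes the proton on oxygen, giving the neutral ether product.
Total: 4 elementary steps.

4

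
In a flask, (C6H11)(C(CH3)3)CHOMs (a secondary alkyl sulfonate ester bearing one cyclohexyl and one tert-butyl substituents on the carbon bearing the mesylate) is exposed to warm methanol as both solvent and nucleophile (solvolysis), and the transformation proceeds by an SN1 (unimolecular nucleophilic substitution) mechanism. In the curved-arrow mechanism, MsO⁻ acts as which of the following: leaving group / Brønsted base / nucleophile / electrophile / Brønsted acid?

leaving group

Step 1: Rate-determining heterolysis of the C–O bond gives MsO⁻ and a secondary carbocation.
MsO⁻ departs with both electrons of the breaking σ-bond — that is the definition of a leaving group.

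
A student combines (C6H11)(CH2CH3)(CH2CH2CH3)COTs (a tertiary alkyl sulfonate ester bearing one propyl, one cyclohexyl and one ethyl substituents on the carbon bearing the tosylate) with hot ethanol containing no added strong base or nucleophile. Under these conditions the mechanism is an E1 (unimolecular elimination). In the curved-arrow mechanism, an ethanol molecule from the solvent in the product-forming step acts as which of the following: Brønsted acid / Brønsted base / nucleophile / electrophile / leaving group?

Step 2: A weak base (an ethanol molecule from the solvent) removes a proton from a carbon adjacent to the cationic centre; the electrons of that C–H bond become the new π(C=C) bond, giving the alkene.
An ethanol molecule from the solvent in the product-forming step accepts a proton in a proton-transfer step — a Brønsted base.

Brønsted base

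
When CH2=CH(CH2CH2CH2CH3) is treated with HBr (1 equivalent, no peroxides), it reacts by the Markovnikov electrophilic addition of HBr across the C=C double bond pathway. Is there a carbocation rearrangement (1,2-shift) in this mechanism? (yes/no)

no

The first-formed carbocation is secondary.
No single 1,2-shift to an adjacent carbon would produce a more-substituted cation than the one already present, so no rearrangement occurs.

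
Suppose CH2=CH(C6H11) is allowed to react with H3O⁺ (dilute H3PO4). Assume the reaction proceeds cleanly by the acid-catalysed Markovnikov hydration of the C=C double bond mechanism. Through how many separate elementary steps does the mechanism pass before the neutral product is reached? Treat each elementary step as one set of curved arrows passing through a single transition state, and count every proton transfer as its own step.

Step 1: Protonation of the alkene by H3O⁺: the π bond acts as the nucleophile and picks up H⁺, giving the more stable (Markovnikov) secondary carbocation. H2O is released.
Step 2: A 1,2-hydride shift from the adjacent cyclohexyl carbon moves the positive charge from the secondary centre to an adjacent carbon, generating a more stable tertiary carbocation.
Step 3: Water acts as the nucleophile: an oxygen lone pair bonds to the cationic carbon, giving an oxonium-ion intermediate.
Step 4: Deprotonation of the oxonium ion by a water molecule delivers the neutral alcohol and regenerates the acid catalyst.
Total: 4 elementary steps.

4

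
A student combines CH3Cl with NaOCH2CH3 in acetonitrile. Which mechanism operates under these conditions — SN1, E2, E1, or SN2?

SN2

Conditions: a methyl substrate with a strong nucleophile in the polar aprotic solvent acetonitrile.
These conditions are the textbook signature of the SN2 pathway.
An unhindered substrate with a strong nucleophile in a polar aprotic solvent favours one-step backside displacement.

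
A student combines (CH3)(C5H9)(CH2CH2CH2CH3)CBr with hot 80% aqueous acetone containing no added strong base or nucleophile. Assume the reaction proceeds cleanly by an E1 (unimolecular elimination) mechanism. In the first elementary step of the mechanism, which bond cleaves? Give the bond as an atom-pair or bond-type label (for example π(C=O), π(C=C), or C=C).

Step 1: The C–Br bond breaks with both electrons going to the bromide; Br⁻ leaves and a tertiary carbocation remains.
The bond broken in this step is the C–Br bond.

C–Br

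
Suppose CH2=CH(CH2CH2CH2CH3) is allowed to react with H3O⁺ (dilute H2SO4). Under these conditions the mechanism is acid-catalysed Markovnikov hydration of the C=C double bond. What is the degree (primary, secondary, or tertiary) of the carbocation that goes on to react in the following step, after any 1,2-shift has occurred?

secondary

Step 1: Protonation of the alkene by H3O⁺: the π bond acts as the nucleophile and picks up H⁺, giving the more stable (Markovnikov) secondary carbocation. H2O is released.
No single 1,2-shift to an adjacent carbon would give a more-substituted cation, so no rearrangement occurs.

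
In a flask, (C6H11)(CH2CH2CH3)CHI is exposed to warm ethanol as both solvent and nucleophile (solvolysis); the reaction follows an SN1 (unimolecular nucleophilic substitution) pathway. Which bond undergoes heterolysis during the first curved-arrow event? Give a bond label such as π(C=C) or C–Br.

C–I

Step 1: The C–I bond breaks with both electrons going to the iodide; I⁻ leaves and a secondary carbocation remains.
The bond broken in this step is the C–I bond.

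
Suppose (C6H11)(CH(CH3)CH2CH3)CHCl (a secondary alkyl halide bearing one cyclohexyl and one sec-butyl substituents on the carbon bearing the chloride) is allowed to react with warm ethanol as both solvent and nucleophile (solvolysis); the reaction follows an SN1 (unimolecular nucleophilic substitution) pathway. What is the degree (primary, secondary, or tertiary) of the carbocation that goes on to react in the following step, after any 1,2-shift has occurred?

Step 1: Rate-determining heterolysis of the C–Cl bond gives Cl⁻ and a secondary carbocation.
Step 2: A hydride (H with its bonding pair) migrates from the adjacent cyclohexyl carbon to the cationic centre — a 1,2-hydride shift — upgrading the secondary cation to a tertiary one.
The cation rearranges from secondary to tertiary via a 1,2-hydride shift from the adjacent cyclohexyl carbon; the tertiary cation is what reacts next.

tertiary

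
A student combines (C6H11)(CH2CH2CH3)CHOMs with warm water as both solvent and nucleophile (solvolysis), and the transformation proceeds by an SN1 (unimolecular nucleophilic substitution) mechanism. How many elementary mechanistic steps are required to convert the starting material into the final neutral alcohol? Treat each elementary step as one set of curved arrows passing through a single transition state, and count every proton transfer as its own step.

Step 1: Ionisation: the C–O σ-bond cleaves heterolytically; both bonding electrons depart with MsO⁻, leaving a secondary carbocation at the α-carbon.
Step 2: Carbocation rearrangement: a 1,2-hydride shift from the adjacent cyclohexyl carbon converts the initially-formed secondary cation into the more stable tertiary cation.
Step 3: H2O donates an oxygen lone pair into the empty p orbital of the cation, giving a protonated alcohol (an oxonium ion).
Step 4: Proton transfer from the O–H of the oxonium ion to a solvent molecule delivers the neutral alcohol.
Total: 4 elementary steps.

4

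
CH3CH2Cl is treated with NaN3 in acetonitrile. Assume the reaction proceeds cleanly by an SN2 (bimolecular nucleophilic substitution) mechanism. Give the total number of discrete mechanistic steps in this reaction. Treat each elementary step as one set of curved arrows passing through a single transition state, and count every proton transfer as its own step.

Step 1: N3⁻ attacks the back face of the α-carbon while Cl⁻ departs with the C–Cl bonding pair — a single concerted displacement through a pentacoordinate transition state.
Total: 1 elementary step.

1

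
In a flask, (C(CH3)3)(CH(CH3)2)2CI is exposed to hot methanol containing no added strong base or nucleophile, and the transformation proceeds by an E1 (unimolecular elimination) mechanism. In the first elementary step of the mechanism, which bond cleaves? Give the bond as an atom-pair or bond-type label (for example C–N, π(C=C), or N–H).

Step 1: Unassisted departure of I⁻ (taking the C–I bonding pair) generates a tertiary carbocation.
The bond broken in this step is the C–I bond.

C–I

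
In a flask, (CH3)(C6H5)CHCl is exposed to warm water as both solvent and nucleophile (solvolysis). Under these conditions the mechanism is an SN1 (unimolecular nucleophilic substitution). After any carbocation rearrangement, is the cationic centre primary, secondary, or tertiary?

Step 1: The C–Cl bond breaks with both electrons going to the chloride; Cl⁻ leaves and a secondary carbocation remains.
No single 1,2-shift to an adjacent carbon would give a more-substituted cation, so no rearrangement occurs.

secondary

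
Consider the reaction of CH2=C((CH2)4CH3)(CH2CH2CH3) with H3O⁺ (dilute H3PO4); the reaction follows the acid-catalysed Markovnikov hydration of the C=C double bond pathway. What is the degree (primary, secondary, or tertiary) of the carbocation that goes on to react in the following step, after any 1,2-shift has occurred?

Step 1: Protonation of the alkene by H3O⁺: the π bond acts as the nucleophile and picks up H⁺, giving the more stable (Markovnikov) tertiary carbocation. H2O is released.
No single 1,2-shift to an adjacent carbon would give a more-substituted cation, so no rearrangement occurs.

tertiary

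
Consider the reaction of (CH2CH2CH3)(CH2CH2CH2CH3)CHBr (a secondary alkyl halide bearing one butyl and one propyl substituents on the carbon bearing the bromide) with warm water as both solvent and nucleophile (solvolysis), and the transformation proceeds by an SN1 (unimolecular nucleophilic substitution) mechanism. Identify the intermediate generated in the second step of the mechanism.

Step 1: Ionisation: the C–Br σ-bond cleaves heterolytically; both bonding electrons depart with Br⁻, leaving a secondary carbocation at the α-carbon.
Step 2: H2O donates an oxygen lone pair into the empty p orbital of the cation, giving a protonated alcohol (an oxonium ion).
After step 2 the species present is an oxonium ion.

oxonium ion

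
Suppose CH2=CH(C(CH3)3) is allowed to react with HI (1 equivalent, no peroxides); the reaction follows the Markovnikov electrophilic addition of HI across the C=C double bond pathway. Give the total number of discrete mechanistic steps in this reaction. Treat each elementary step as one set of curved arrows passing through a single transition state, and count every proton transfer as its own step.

3

Step 1: Electrophilic addition begins with the π(C=C) electrons forming a bond to the proton of HI. Following Markovnikov's rule, the resulting cation is secondary. The H–I bond breaks heterolytically, releasing I⁻.
Step 2: A 1,2-methyl shift from the adjacent tert-butyl carbon moves the positive charge from the secondary centre to an adjacent carbon, generating a more stable tertiary carbocation.
Step 3: The I⁻ anion donates a lone pair to the carbocation, forming the new C–I σ-bond and giving the neutral alkyl halide.
Total: 3 elementary steps.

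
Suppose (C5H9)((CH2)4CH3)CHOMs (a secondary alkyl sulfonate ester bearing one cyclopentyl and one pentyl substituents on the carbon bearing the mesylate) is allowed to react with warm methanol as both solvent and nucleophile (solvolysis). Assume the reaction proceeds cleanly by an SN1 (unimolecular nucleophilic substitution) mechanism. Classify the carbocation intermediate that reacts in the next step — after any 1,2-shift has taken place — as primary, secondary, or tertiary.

tertiary

Step 1: Unassisted departure of MsO⁻ (taking the C–O bonding pair) generates a secondary carbocation.
Step 2: A 1,2-hydride shift from the adjacent cyclopentyl carbon moves the positive charge from the secondary centre to an adjacent carbon, generating a more stable tertiary carbocation.
The cation rearranges from secondary to tertiary via a 1,2-hydride shift from the adjacent cyclopentyl carbon; the tertiary cation is what reacts next.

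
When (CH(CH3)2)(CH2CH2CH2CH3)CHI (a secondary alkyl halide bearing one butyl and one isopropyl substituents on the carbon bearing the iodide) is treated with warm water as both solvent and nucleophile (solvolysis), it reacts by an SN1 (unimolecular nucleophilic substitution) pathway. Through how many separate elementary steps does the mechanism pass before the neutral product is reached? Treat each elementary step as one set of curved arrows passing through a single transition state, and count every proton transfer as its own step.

Step 1: Rate-determining heterolysis of the C–I bond gives I⁻ and a secondary carbocation.
Step 2: Carbocation rearrangement: a 1,2-hydride shift from the adjacent isopropyl carbon converts the initially-formed secondary cation into the more stable tertiary cation.
Step 3: A lone pair on the oxygen of H2O attacks the carbocation, forming a new C–O σ-bond and an oxonium ion.
Step 4: A second solvent molecule removes the proton on oxygen, giving the neutral alcohol product.
Total: 4 elementary steps.

4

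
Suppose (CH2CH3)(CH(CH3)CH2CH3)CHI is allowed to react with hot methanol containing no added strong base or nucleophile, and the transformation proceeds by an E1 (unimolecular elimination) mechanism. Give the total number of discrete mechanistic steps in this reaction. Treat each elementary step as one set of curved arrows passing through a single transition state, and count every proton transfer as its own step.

3

Step 1: Rate-determining heterolysis of the C–I bond gives I⁻ and a secondary carbocation.
Step 2: A hydride (H with its bonding pair) migrates from the adjacent sec-butyl carbon to the cationic centre — a 1,2-hydride shift — upgrading the secondary cation to a tertiary one.
Step 3: A weak base (a methanol molecule from the solvent) removes a proton from a carbon adjacent to the cationic centre; the electrons of that C–H bond become the new π(C=C) bond, giving the alkene.
Total: 3 elementary steps.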